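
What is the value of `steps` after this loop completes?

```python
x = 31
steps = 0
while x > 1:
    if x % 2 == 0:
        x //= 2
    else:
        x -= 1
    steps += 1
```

Steps to reduce 31 to 1
`steps` takes the values: 0 → 1 → 2 → 3 → 4 → 5 → 6 → 7 → 8

Answer: 8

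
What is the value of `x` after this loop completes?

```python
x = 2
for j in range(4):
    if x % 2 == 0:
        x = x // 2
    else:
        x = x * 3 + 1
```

Collatz-style transformation from 2
`x` takes the values: 2 → 1 → 4 → 2 → 1

Answer: 1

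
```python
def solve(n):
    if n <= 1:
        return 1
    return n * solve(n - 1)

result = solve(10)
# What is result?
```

solve(10) = 10 * 9 * 8 * 7 * 6 * 5 * 4 * 3 * 2 * 1 = 3628800

Answer: 3628800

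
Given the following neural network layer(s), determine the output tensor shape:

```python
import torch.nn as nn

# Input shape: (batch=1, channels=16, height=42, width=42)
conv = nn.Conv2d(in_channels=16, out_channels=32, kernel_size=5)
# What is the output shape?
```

Input: (1, 16, 42, 42) -> Output: (1, 32, 38, 38)

Answer: (1, 32, 38, 38)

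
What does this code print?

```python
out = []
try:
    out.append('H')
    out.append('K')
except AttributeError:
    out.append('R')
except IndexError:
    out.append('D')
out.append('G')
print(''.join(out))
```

Execution trace: 'H' (try body) → 'K' (try body, no exception) → 'G' (after the try/except). Output: HKG

Answer: HKG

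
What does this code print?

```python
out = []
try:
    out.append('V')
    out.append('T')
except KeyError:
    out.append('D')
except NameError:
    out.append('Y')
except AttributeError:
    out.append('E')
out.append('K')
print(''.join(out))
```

Execution trace: 'V' (try body) → 'T' (try body, no exception) → 'K' (after the try/except). Output: VTK

Answer: VTK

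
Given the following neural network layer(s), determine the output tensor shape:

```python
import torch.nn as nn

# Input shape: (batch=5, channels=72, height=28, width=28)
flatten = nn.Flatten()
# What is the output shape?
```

Input: (5, 72, 28, 28) -> Output: (5, 56448)

Answer: (5, 56448)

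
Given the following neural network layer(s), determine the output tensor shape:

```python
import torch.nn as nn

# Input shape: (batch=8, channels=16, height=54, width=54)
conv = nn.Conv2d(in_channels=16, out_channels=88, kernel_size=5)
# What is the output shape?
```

Input: (8, 16, 54, 54) -> Output: (8, 88, 50, 50)

Answer: (8, 88, 50, 50)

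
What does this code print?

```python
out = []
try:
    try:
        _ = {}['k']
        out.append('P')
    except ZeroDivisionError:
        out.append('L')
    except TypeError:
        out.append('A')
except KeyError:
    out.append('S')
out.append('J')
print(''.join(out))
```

Execution trace: 'S' (outer except KeyError) → 'J' (after the try/except). Output: SJ

Answer: SJ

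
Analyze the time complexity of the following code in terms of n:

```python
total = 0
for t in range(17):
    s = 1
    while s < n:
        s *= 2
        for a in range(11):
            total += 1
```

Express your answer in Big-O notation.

Each loop level contributes: 1 × log n × 1. Multiplying the contributions gives O(log n).

Answer: O(log n)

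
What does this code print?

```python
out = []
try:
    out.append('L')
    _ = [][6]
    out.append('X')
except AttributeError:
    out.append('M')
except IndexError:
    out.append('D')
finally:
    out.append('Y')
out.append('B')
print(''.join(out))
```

Execution trace: 'L' (try body) → 'D' (except IndexError) → 'Y' (finally) → 'B' (after the try/except). Output: LDYB

Answer: LDYB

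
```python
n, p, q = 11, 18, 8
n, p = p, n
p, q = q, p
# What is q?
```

Trace:
`n, p, q = 11, 18, 8` → n = 11; p = 18; q = 8
`n, p = p, n` → n = 18; p = 11
`p, q = q, p` → p = 8; q = 11
So q = 11

Answer: 11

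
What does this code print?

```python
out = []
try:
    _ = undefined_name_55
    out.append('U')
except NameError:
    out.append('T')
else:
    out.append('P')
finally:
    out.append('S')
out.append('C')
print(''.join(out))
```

Execution trace: 'T' (except NameError) → 'S' (finally) → 'C' (after the try/except). Output: TSC

Answer: TSC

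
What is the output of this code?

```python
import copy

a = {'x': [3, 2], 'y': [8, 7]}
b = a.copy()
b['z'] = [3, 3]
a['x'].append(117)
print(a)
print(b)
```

Key concept: shallow copy of dict with mutable values.
Step by step:
`a = {'x': [3, 2], 'y': [8, 7]}` → a = {'x': [3, 2], 'y': [8, 7]}
`b = a.copy()` → b = {'x': [3, 2], 'y': [8, 7]}
`b['z'] = [3, 3]` → b = {'x': [3, 2], 'y': [8, 7], 'z': [3, 3]}
`a['x'].append(117)` → a = {'x': [3, 2, 117], 'y': [8, 7]}; b = {'x': [3, 2, 117], 'y': [8, 7], 'z': [3, 3]}
`print(a)` → prints {'x': [3, 2, 117], 'y': [8, 7]}
`print(b)` → prints {'x': [3, 2, 117], 'y': [8, 7], 'z': [3, 3]}

Answer:
{'x': [3, 2, 117], 'y': [8, 7]}
{'x': [3, 2, 117], 'y': [8, 7], 'z': [3, 3]}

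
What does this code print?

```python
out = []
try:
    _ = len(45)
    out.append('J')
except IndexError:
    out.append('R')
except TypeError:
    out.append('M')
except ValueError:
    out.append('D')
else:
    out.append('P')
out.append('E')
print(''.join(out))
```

Execution trace: 'M' (except TypeError) → 'E' (after the try/except). Output: ME

Answer: ME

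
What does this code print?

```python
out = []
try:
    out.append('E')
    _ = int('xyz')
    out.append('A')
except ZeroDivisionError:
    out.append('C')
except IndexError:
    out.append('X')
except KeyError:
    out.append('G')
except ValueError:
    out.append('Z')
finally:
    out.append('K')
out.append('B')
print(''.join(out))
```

Execution trace: 'E' (try body) → 'Z' (except ValueError) → 'K' (finally) → 'B' (after the try/except). Output: EZKB

Answer: EZKB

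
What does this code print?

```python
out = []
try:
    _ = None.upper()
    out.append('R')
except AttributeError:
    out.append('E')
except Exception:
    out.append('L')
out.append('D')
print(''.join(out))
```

Execution trace: 'E' (except AttributeError) → 'D' (after the try/except). Output: ED

Answer: ED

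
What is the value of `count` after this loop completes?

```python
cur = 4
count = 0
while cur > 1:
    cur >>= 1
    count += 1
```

Count right shifts until 1
`count` takes the values: 0 → 1 → 2

Answer: 2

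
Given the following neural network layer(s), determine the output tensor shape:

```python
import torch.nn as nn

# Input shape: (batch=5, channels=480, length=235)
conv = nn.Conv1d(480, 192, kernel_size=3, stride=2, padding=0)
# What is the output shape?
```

Input: (5, 480, 235) -> Output: (5, 192, 117)

Answer: (5, 192, 117)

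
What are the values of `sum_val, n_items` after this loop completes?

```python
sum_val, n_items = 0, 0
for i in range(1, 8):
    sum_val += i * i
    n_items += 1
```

Sum of squares and count
`sum_val, n_items` takes the values: (0, 0) → (1, 0) → (1, 1) → (5, 1) → (5, 2) → (14, 2) → (14, 3) → (30, 3) → (30, 4) → (55, 4) → (55, 5) → (91, 5) → (91, 6) → (140, 6) → (140, 7)

Answer: 140, 7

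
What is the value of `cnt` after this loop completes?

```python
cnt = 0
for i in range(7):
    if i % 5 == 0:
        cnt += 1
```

Count numbers divisible by 5 in range(7)
`cnt` takes the values: 0 → 1 → 2

Answer: 2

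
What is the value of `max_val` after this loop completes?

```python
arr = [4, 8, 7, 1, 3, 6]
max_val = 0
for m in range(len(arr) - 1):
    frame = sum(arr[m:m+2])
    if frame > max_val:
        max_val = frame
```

Max sum of 2-element window in [4, 8, 7, 1, 3, 6]
`max_val` takes the values: 0 → 12 → 15

Answer: 15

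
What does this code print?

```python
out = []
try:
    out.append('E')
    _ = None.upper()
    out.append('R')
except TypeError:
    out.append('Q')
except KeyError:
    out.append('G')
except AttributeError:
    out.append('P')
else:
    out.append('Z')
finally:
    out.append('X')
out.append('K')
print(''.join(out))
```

Execution trace: 'E' (try body) → 'P' (except AttributeError) → 'X' (finally) → 'K' (after the try/except). Output: EPXK

Answer: EPXK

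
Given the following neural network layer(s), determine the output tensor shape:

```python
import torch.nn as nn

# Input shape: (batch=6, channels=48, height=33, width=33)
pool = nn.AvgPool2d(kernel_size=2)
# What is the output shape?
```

Input: (6, 48, 33, 33) -> Output: (6, 48, 16, 16)

Answer: (6, 48, 16, 16)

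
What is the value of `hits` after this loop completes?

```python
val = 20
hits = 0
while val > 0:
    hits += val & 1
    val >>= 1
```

Count set bits in 20 (binary: 0b10100)
`hits` takes the values: 0 → 1 → 2

Answer: 2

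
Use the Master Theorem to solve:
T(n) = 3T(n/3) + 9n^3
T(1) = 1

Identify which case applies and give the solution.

a=3, b=3, f(n)=9n^3. log_3(3) = 1. Since c=3 > 1 and the regularity condition holds (3(n/3)^3 = (3/3^3)n^3 with 3/3^3 < 1), Case 3 applies: T(n) = Θ(f(n)) = O(n^3).

Answer: O(n^3) - Case 3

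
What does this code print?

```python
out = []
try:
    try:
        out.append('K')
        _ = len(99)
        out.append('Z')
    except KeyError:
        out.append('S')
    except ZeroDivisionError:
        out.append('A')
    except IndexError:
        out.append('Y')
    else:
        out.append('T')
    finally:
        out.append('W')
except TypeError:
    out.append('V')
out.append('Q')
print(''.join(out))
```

Execution trace: 'K' (try body) → 'W' (finally) → 'V' (outer except TypeError) → 'Q' (after the try/except). Output: KWVQ

Answer: KWVQ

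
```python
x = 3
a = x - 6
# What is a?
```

Trace:
`x = 3` → x = 3
`a = x - 6` → a = -3
So a = -3

Answer: -3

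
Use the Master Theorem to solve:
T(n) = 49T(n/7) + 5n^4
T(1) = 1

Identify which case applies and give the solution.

a=49, b=7, f(n)=5n^4. log_7(49) = 2. Since c=4 > 2 and the regularity condition holds (49(n/7)^4 = (49/7^4)n^4 with 49/7^4 < 1), Case 3 applies: T(n) = Θ(f(n)) = O(n^4).

Answer: O(n^4) - Case 3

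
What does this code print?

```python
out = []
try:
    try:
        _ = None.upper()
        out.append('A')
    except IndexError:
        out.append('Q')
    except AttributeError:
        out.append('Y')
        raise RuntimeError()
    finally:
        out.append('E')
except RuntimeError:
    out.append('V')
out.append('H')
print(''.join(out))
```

Execution trace: 'Y' (inner except AttributeError) → 'E' (inner finally) → 'V' (outer except RuntimeError) → 'H' (after the try/except). Output: YEVH

Answer: YEVH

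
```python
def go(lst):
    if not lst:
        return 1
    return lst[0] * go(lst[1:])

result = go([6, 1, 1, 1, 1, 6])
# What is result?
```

Product over [6, 1, 1, 1, 1, 6] = 6 * 1 * 1 * 1 * 1 * 6 = 36

Answer: 36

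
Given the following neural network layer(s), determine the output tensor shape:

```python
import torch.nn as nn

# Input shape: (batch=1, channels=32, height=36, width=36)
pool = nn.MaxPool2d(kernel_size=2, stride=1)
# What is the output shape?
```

Input: (1, 32, 36, 36) -> Output: (1, 32, 35, 35)

Answer: (1, 32, 35, 35)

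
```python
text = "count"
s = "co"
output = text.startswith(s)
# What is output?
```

Trace:
`text = "count"` → text = 'count'
`s = "co"` → s = 'co'
`output = text.startswith(s)` → output = True
So output = True

Answer: True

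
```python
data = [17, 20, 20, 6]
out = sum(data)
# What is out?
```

Trace:
`data = [17, 20, 20, 6]` → data = [17, 20, 20, 6]
`out = sum(data)` → out = 63
So out = 63

Answer: 63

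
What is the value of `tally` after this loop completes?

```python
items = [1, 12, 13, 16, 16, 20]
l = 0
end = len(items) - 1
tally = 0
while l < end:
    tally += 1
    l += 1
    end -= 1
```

Iterations until pointers meet (list length 6)
`tally` takes the values: 0 → 1 → 2 → 3

Answer: 3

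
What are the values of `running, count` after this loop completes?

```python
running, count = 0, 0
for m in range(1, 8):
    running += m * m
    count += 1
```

Sum of squares and count
`running, count` takes the values: (0, 0) → (1, 0) → (1, 1) → (5, 1) → (5, 2) → (14, 2) → (14, 3) → (30, 3) → (30, 4) → (55, 4) → (55, 5) → (91, 5) → (91, 6) → (140, 6) → (140, 7)

Answer: 140, 7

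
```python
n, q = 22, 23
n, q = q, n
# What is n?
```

Trace:
`n, q = 22, 23` → n = 22; q = 23
`n, q = q, n` → n = 23; q = 22
So n = 23

Answer: 23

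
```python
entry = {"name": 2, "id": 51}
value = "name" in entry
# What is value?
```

Trace:
`entry = {"name": 2, "id": 51}` → entry = {'name': 2, 'id': 51}
`value = "name" in entry` → value = True
So value = True

Answer: True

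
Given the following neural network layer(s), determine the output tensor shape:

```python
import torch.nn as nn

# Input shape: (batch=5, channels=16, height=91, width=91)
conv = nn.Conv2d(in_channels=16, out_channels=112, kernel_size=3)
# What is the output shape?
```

Input: (5, 16, 91, 91) -> Output: (5, 112, 89, 89)

Answer: (5, 112, 89, 89)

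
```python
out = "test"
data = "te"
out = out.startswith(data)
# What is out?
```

Trace:
`out = "test"` → out = 'test'
`data = "te"` → data = 'te'
`out = out.startswith(data)` → out = True
So out = True

Answer: True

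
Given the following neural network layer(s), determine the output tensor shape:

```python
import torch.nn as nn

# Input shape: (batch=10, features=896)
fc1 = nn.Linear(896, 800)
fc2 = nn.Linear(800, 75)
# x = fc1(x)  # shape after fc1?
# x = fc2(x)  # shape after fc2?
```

Input: (10, 896) -> after fc1: (10, 800) -> Output: (10, 75)

Answer: (10, 75)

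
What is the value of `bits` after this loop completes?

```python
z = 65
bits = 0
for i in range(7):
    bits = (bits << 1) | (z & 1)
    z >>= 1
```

Reverse lowest 7 bits of 65
`bits` takes the values: 0 → 1 → 2 → 4 → 8 → 16 → 32 → 65

Answer: 65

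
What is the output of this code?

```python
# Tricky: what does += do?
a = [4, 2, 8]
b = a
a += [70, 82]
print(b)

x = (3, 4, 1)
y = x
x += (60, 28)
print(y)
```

Key concept: += behavior differs for mutable vs immutable.
Step by step:
`a = [4, 2, 8]` → a = [4, 2, 8]
`b = a` → b = [4, 2, 8] (same object as a)
`a += [70, 82]` → a = [4, 2, 8, 70, 82] (same object as b); b = [4, 2, 8, 70, 82] (same object as a)
`print(b)` → prints [4, 2, 8, 70, 82]
`x = (3, 4, 1)` → x = (3, 4, 1)
`y = x` → y = (3, 4, 1)
`x += (60, 28)` → x = (3, 4, 1, 60, 28)
`print(y)` → prints (3, 4, 1)

Answer:
[4, 2, 8, 70, 82]
(3, 4, 1)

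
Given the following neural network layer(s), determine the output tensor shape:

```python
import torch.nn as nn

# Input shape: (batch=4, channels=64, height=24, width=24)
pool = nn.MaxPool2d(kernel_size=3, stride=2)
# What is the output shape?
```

Input: (4, 64, 24, 24) -> Output: (4, 64, 11, 11)

Answer: (4, 64, 11, 11)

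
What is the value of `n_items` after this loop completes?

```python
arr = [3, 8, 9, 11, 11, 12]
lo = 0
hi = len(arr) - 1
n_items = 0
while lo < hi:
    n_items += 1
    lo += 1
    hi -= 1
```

Iterations until pointers meet (list length 6)
`n_items` takes the values: 0 → 1 → 2 → 3

Answer: 3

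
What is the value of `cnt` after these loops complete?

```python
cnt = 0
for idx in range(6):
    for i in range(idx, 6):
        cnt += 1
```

Upper triangle: 6 + 5 + ... + 1
`cnt` takes the values: 0 → 1 → 2 → 3 → 4 → 5 → 6 → 7 → 8 → 9 → 10 → 11 → 12 → 13 → 14 → 15 → 16 → 17 → 18 → 19 → 20 → 21

Answer: 21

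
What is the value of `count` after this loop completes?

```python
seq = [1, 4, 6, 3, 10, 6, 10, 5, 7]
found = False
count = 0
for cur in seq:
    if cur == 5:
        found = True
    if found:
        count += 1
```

Count elements after first 5 in [1, 4, 6, 3, 10, 6, 10, 5, 7]
`count` takes the values: 0 → 1 → 2

Answer: 2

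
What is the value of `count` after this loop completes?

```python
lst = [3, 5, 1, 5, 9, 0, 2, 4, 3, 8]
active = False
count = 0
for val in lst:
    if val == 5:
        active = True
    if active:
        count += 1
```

Count elements after first 5 in [3, 5, 1, 5, 9, 0, 2, 4, 3, 8]
`count` takes the values: 0 → 1 → 2 → 3 → 4 → 5 → 6 → 7 → 8 → 9

Answer: 9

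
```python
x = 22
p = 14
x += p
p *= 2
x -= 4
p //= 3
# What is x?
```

Trace:
`x = 22` → x = 22
`p = 14` → p = 14
`x += p` → x = 36
`p *= 2` → p = 28
`x -= 4` → x = 32
`p //= 3` → p = 9
So x = 32

Answer: 32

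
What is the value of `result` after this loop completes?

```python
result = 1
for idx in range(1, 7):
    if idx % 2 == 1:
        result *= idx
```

Product of odd numbers 1 to 6
`result` takes the values: 1 → 3 → 15

Answer: 15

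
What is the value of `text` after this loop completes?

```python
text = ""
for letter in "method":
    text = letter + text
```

Reverse 'method'
`text` takes the values: "" → "m" → "em" → "tem" → "htem" → "ohtem" → "dohtem"

Answer: "dohtem"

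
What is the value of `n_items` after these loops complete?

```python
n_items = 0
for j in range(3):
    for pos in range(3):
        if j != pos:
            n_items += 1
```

3² - 3 (exclude diagonal)
`n_items` takes the values: 0 → 1 → 2 → 3 → 4 → 5 → 6

Answer: 6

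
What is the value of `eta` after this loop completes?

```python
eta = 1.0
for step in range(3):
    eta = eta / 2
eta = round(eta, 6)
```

Halving LR 3 times: 1 / 2^3
`eta` takes the values: 1.0 → 0.5 → 0.25 → 0.125

Answer: 0.125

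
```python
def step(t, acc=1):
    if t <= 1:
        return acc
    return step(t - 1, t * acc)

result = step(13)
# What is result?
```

Accumulator trace (n, acc): (13, 1) -> (12, 13) -> (11, 156) -> (10, 1716) -> (9, 17160) -> (8, 154440) -> (7, 1235520) -> (6, 8648640) -> (5, 51891840) -> (4, 259459200) -> (3, 1037836800) -> (2, 3113510400) -> (1, 6227020800) -> return 6227020800

Answer: 6227020800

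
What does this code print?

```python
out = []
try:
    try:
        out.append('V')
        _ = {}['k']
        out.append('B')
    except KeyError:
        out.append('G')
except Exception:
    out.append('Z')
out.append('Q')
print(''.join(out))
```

Execution trace: 'V' (inner try body) → 'G' (inner except KeyError) → 'Q' (after the try/except). Output: VGQ

Answer: VGQ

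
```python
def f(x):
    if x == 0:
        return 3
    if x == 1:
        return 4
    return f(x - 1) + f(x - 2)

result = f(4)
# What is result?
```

Build up from base cases: f(0)=3, f(1)=4, f(2)=7, f(3)=11, f(4)=18

Answer: 18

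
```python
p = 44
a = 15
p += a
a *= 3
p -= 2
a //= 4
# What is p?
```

Trace:
`p = 44` → p = 44
`a = 15` → a = 15
`p += a` → p = 59
`a *= 3` → a = 45
`p -= 2` → p = 57
`a //= 4` → a = 11
So p = 57

Answer: 57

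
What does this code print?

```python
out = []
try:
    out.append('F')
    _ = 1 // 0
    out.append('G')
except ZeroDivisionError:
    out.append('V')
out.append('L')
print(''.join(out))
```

Execution trace: 'F' (try body) → 'V' (except ZeroDivisionError) → 'L' (after the try/except). Output: FVL

Answer: FVL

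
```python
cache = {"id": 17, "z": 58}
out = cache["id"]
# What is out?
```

Trace:
`cache = {"id": 17, "z": 58}` → cache = {'id': 17, 'z': 58}
`out = cache["id"]` → out = 17
So out = 17

Answer: 17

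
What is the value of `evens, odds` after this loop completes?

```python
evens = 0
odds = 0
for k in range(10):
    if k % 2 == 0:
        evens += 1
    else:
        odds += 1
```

Count evens and odds in range(10)
`evens, odds` takes the values: (0, 0) → (1, 0) → (1, 1) → (2, 1) → (2, 2) → (3, 2) → (3, 3) → (4, 3) → (4, 4) → (5, 4) → (5, 5)

Answer: 5, 5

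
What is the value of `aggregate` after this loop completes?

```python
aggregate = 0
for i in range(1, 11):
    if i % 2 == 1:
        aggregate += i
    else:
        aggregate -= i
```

Add odd, subtract even
`aggregate` takes the values: 0 → 1 → -1 → 2 → -2 → 3 → -3 → 4 → -4 → 5 → -5

Answer: -5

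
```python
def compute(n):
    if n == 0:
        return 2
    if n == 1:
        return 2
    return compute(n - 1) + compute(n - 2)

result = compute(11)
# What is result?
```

Build up from base cases: compute(0)=2, compute(1)=2, compute(2)=4, compute(3)=6, compute(4)=10, compute(5)=16, compute(6)=26, ..., compute(11)=288

Answer: 288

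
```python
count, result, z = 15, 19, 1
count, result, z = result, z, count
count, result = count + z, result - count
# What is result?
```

Trace:
`count, result, z = 15, 19, 1` → count = 15; result = 19; z = 1
`count, result, z = result, z, count` → count = 19; result = 1; z = 15
`count, result = count + z, result - count` → count = 34; result = -18
So result = -18

Answer: -18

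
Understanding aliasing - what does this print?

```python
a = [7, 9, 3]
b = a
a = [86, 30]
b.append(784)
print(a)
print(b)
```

Key concept: rebinding vs mutation: a is rebound to a new list, b still points at the original.
Step by step:
`a = [7, 9, 3]` → a = [7, 9, 3]
`b = a` → b = [7, 9, 3] (same object as a)
`a = [86, 30]` → a = [86, 30]
`b.append(784)` → b = [7, 9, 3, 784]
`print(a)` → prints [86, 30]
`print(b)` → prints [7, 9, 3, 784]

Answer:
[86, 30]
[7, 9, 3, 784]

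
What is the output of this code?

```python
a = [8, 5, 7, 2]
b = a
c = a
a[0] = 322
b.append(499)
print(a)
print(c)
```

Key concept: multiple aliases.
Step by step:
`a = [8, 5, 7, 2]` → a = [8, 5, 7, 2]
`b = a` → b = [8, 5, 7, 2] (same object as a)
`c = a` → c = [8, 5, 7, 2] (same object as a, b)
`a[0] = 322` → a = [322, 5, 7, 2] (same object as b, c); b = [322, 5, 7, 2] (same object as a, c); c = [322, 5, 7, 2] (same object as a, b)
`b.append(499)` → a = [322, 5, 7, 2, 499] (same object as b, c); b = [322, 5, 7, 2, 499] (same object as a, c); c = [322, 5, 7, 2, 499] (same object as a, b)
`print(a)` → prints [322, 5, 7, 2, 499]
`print(c)` → prints [322, 5, 7, 2, 499]

Answer:
[322, 5, 7, 2, 499]
[322, 5, 7, 2, 499]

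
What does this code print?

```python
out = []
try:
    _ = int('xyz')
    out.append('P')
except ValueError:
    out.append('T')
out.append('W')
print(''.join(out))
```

Execution trace: 'T' (except ValueError) → 'W' (after the try/except). Output: TW

Answer: TW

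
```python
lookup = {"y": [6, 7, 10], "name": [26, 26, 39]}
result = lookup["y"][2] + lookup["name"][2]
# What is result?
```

Trace:
`lookup = {"y": [6, 7, 10], "name": [26, 26, 39]}` → lookup = {'y': [6, 7, 10], 'name': [26, 26, 39]}
`result = lookup["y"][2] + lookup["name"][2]` → result = 49
So result = 49

Answer: 49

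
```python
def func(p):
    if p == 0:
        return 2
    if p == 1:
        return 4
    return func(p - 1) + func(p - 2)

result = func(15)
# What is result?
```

Build up from base cases: func(0)=2, func(1)=4, func(2)=6, func(3)=10, func(4)=16, func(5)=26, func(6)=42, ..., func(15)=3194

Answer: 3194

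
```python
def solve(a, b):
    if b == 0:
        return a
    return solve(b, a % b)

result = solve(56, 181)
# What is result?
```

solve(56, 181) -> solve(181, 56) -> solve(56, 13) -> solve(13, 4) -> solve(4, 1) -> solve(1, 0) -> 1

Answer: 1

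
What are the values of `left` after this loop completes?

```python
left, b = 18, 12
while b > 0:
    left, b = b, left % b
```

GCD of 18 and 12
`left` takes the values: 18 → 12 → 6

Answer: 6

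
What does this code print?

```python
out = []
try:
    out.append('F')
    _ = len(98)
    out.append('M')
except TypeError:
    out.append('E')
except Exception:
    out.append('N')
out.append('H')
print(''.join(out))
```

Execution trace: 'F' (try body) → 'E' (except TypeError) → 'H' (after the try/except). Output: FEH

Answer: FEH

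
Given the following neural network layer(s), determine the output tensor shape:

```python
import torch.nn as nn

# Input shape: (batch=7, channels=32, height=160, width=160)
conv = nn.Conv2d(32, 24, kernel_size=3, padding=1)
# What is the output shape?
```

Input: (7, 32, 160, 160) -> Output: (7, 24, 160, 160)

Answer: (7, 24, 160, 160)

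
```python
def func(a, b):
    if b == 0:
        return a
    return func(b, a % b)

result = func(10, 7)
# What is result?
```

func(10, 7) -> func(7, 3) -> func(3, 1) -> func(1, 0) -> 1

Answer: 1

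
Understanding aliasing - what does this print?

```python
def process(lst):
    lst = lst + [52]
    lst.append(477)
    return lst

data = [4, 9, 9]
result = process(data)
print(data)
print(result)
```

Key concept: rebinding parameter vs mutation.
Step by step:
`data = [4, 9, 9]` → data = [4, 9, 9]
`result = process(data)` → result = [4, 9, 9, 52, 477]
`print(data)` → prints [4, 9, 9]
`print(result)` → prints [4, 9, 9, 52, 477]

Answer:
[4, 9, 9]
[4, 9, 9, 52, 477]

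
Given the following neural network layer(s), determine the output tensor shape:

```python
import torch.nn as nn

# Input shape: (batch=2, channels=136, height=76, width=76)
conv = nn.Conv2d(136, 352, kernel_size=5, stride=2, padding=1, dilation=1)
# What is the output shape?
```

Input: (2, 136, 76, 76) -> Output: (2, 352, 37, 37)

Answer: (2, 352, 37, 37)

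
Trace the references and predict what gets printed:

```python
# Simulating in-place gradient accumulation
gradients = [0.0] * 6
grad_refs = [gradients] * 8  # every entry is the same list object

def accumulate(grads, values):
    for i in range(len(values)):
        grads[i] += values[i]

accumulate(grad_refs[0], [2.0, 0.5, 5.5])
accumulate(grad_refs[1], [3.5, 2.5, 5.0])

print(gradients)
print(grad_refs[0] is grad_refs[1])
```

Key concept: gradient accumulation aliasing.
Step by step:
`gradients = [0.0] * 6` → gradients = [0.0, 0.0, 0.0, 0.0, 0.0, 0.0]
`grad_refs = [gradients] * 8` → grad_refs = [[0.0, 0.0, 0.0, 0.0, 0.0, 0.0], [0.0, 0.0, 0.0, 0.0, 0.0, 0.0], [0.0, 0.0, 0.0, 0.0, 0.0, 0.0], [0.0, 0.0, 0.0, 0.0, 0.0, 0.0], [0.0, 0.0, 0.0, 0.0, 0.0, 0.0], [0.0, 0.0, 0.0, 0.0, 0.0, 0.0], [0.0, 0.0, 0.0, 0.0, 0.0, 0.0], [0.0, 0.0, 0.0, 0.0, 0.0, 0.0]]
`accumulate(grad_refs[0], [2.0, 0.5, 5.5])` → gradients = [2.0, 0.5, 5.5, 0.0, 0.0, 0.0]; grad_refs = [[2.0, 0.5, 5.5, 0.0, 0.0, 0.0], [2.0, 0.5, 5.5, 0.0, 0.0, 0.0], [2.0, 0.5, 5.5, 0.0, 0.0, 0.0], [2.0, 0.5, 5.5, 0.0, 0.0, 0.0], [2.0, 0.5, 5.5, 0.0, 0.0, 0.0], [2.0, 0.5, 5.5, 0.0, 0.0, 0.0], [2.0, 0.5, 5.5, 0.0, 0.0, 0.0], [2.0, 0.5, 5.5, 0.0, 0.0, 0.0]]
`accumulate(grad_refs[1], [3.5, 2.5, 5.0])` → gradients = [5.5, 3.0, 10.5, 0.0, 0.0, 0.0]; grad_refs = [[5.5, 3.0, 10.5, 0.0, 0.0, 0.0], [5.5, 3.0, 10.5, 0.0, 0.0, 0.0], [5.5, 3.0, 10.5, 0.0, 0.0, 0.0], [5.5, 3.0, 10.5, 0.0, 0.0, 0.0], [5.5, 3.0, 10.5, 0.0, 0.0, 0.0], [5.5, 3.0, 10.5, 0.0, 0.0, 0.0], [5.5, 3.0, 10.5, 0.0, 0.0, 0.0], [5.5, 3.0, 10.5, 0.0, 0.0, 0.0]]
`print(gradients)` → prints [5.5, 3.0, 10.5, 0.0, 0.0, 0.0]
`print(grad_refs[0] is grad_refs[1])` → prints True

Answer:
[5.5, 3.0, 10.5, 0.0, 0.0, 0.0]
True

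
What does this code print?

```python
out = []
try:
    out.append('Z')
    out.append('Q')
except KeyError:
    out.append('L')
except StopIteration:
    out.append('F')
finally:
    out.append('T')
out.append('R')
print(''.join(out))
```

Execution trace: 'Z' (try body) → 'Q' (try body, no exception) → 'T' (finally) → 'R' (after the try/except). Output: ZQTR

Answer: ZQTR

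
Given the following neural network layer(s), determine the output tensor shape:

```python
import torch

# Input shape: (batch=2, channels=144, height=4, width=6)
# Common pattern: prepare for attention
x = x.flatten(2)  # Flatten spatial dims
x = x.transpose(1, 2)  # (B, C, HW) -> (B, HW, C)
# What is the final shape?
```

Input: (2, 144, 4, 6) -> after flatten(2): (2, 144, 24) -> Output: (2, 24, 144)

Answer: (2, 24, 144)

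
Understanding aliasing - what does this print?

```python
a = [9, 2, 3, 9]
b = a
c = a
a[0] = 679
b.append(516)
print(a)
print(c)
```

Key concept: multiple aliases.
Step by step:
`a = [9, 2, 3, 9]` → a = [9, 2, 3, 9]
`b = a` → b = [9, 2, 3, 9] (same object as a)
`c = a` → c = [9, 2, 3, 9] (same object as a, b)
`a[0] = 679` → a = [679, 2, 3, 9] (same object as b, c); b = [679, 2, 3, 9] (same object as a, c); c = [679, 2, 3, 9] (same object as a, b)
`b.append(516)` → a = [679, 2, 3, 9, 516] (same object as b, c); b = [679, 2, 3, 9, 516] (same object as a, c); c = [679, 2, 3, 9, 516] (same object as a, b)
`print(a)` → prints [679, 2, 3, 9, 516]
`print(c)` → prints [679, 2, 3, 9, 516]

Answer:
[679, 2, 3, 9, 516]
[679, 2, 3, 9, 516]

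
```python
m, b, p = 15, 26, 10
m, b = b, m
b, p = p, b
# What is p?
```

Trace:
`m, b, p = 15, 26, 10` → m = 15; b = 26; p = 10
`m, b = b, m` → m = 26; b = 15
`b, p = p, b` → b = 10; p = 15
So p = 15

Answer: 15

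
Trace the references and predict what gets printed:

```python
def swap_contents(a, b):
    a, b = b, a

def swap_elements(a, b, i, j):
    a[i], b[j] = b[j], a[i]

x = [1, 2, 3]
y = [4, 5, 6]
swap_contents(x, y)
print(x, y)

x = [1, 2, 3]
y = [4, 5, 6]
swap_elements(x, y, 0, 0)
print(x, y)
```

Key concept: parameter rebinding vs mutation.
Step by step:
`x = [1, 2, 3]` → x = [1, 2, 3]
`y = [4, 5, 6]` → y = [4, 5, 6]
`swap_contents(x, y)` → no visible change to tracked variables
`print(x, y)` → prints [1, 2, 3] [4, 5, 6]
`x = [1, 2, 3]` → x = [1, 2, 3]
`y = [4, 5, 6]` → y = [4, 5, 6]
`swap_elements(x, y, 0, 0)` → x = [4, 2, 3]; y = [1, 5, 6]
`print(x, y)` → prints [4, 2, 3] [1, 5, 6]

Answer:
[1, 2, 3] [4, 5, 6]
[4, 2, 3] [1, 5, 6]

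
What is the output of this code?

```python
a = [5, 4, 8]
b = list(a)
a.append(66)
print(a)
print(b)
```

Key concept: list() constructor creates copy.
Step by step:
`a = [5, 4, 8]` → a = [5, 4, 8]
`b = list(a)` → b = [5, 4, 8]
`a.append(66)` → a = [5, 4, 8, 66]
`print(a)` → prints [5, 4, 8, 66]
`print(b)` → prints [5, 4, 8]

Answer:
[5, 4, 8, 66]
[5, 4, 8]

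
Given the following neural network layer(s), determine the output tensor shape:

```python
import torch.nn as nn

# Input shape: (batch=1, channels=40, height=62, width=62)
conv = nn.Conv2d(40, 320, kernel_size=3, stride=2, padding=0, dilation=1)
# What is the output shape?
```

Input: (1, 40, 62, 62) -> Output: (1, 320, 30, 30)

Answer: (1, 320, 30, 30)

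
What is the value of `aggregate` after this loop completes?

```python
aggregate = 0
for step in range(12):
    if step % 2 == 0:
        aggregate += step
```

Sum of even numbers 0 to 11
`aggregate` takes the values: 0 → 2 → 6 → 12 → 20 → 30

Answer: 30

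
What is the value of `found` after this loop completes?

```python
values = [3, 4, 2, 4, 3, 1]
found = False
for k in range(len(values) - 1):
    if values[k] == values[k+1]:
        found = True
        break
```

Check consecutive duplicates in [3, 4, 2, 4, 3, 1]
`found` takes the values: False

Answer: False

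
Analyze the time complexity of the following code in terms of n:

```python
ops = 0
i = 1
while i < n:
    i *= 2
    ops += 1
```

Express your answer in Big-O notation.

Each loop level contributes: log n. Multiplying the contributions gives O(log n).

Answer: O(log n)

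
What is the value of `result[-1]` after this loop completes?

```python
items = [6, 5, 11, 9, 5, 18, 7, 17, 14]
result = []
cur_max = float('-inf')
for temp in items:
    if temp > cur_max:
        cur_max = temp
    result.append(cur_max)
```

Running max ends at 18
`result` takes the values: [] → [6] → [6, 6] → [6, 6, 11] → [6, 6, 11, 11] → [6, 6, 11, 11, 11] → [6, 6, 11, 11, 11, 18] → [6, 6, 11, 11, 11, 18, 18] → [6, 6, 11, 11, 11, 18, 18, 18] → [6, 6, 11, 11, 11, 18, 18, 18, 18]
So `result[-1]` = 18

Answer: 18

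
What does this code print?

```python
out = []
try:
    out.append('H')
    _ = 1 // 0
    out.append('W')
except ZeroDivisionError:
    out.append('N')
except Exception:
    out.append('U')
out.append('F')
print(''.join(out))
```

Execution trace: 'H' (try body) → 'N' (except ZeroDivisionError) → 'F' (after the try/except). Output: HNF

Answer: HNF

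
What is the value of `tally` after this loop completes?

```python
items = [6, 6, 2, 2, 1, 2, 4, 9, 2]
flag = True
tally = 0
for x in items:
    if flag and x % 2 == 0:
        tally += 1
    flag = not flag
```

Count even values at even positions
`tally` takes the values: 0 → 1 → 2 → 3 → 4

Answer: 4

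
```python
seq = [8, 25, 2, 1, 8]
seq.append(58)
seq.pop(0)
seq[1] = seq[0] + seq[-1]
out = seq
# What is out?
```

Trace:
`seq = [8, 25, 2, 1, 8]` → seq = [8, 25, 2, 1, 8]
`seq.append(58)` → seq = [8, 25, 2, 1, 8, 58]
`seq.pop(0)` → seq = [25, 2, 1, 8, 58]
`seq[1] = seq[0] + seq[-1]` → seq = [25, 83, 1, 8, 58]
`out = seq` → out = [25, 83, 1, 8, 58]
So out = [25, 83, 1, 8, 58]

Answer: [25, 83, 1, 8, 58]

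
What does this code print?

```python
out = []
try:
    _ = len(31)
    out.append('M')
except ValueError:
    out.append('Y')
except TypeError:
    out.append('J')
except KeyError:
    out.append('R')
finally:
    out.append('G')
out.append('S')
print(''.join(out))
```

Execution trace: 'J' (except TypeError) → 'G' (finally) → 'S' (after the try/except). Output: JGS

Answer: JGS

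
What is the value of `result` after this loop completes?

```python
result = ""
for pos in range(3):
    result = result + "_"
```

Repeat '_' 3 times
`result` takes the values: "" → "_" → "__" → "___"

Answer: "___"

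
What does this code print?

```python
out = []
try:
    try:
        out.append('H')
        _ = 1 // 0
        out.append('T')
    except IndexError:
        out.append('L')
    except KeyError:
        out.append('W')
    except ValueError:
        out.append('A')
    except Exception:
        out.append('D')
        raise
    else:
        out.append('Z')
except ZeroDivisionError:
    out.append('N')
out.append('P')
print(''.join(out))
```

Execution trace: 'H' (inner try body) → 'D' (inner except Exception) → 'N' (outer except ZeroDivisionError) → 'P' (after the try/except). Output: HDNP

Answer: HDNP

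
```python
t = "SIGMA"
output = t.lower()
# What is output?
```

Trace:
`t = "SIGMA"` → t = 'SIGMA'
`output = t.lower()` → output = 'sigma'
So output = 'sigma'

Answer: 'sigma'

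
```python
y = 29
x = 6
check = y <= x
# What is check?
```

Trace:
`y = 29` → y = 29
`x = 6` → x = 6
`check = y <= x` → check = False
So check = False

Answer: False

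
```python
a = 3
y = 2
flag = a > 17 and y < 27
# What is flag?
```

Trace:
`a = 3` → a = 3
`y = 2` → y = 2
`flag = a > 17 and y < 27` → flag = False
So flag = False

Answer: False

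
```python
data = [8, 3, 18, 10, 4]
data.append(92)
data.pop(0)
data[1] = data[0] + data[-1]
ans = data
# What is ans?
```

Trace:
`data = [8, 3, 18, 10, 4]` → data = [8, 3, 18, 10, 4]
`data.append(92)` → data = [8, 3, 18, 10, 4, 92]
`data.pop(0)` → data = [3, 18, 10, 4, 92]
`data[1] = data[0] + data[-1]` → data = [3, 95, 10, 4, 92]
`ans = data` → ans = [3, 95, 10, 4, 92]
So ans = [3, 95, 10, 4, 92]

Answer: [3, 95, 10, 4, 92]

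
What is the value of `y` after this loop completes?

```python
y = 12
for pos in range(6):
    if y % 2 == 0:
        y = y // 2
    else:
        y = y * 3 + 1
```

Collatz-style transformation from 12
`y` takes the values: 12 → 6 → 3 → 10 → 5 → 16 → 8

Answer: 8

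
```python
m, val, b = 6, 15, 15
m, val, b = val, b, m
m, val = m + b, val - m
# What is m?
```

Trace:
`m, val, b = 6, 15, 15` → m = 6; val = 15; b = 15
`m, val, b = val, b, m` → m = 15; val = 15; b = 6
`m, val = m + b, val - m` → m = 21; val = 0
So m = 21

Answer: 21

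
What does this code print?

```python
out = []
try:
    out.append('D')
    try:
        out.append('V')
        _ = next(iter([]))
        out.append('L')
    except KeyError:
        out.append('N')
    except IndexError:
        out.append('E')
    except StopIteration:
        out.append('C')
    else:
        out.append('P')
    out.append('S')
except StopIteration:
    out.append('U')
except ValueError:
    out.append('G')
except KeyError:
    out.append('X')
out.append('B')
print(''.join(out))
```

Execution trace: 'D' (try body) → 'V' (inner try body) → 'C' (inner except StopIteration) → 'S' (try body, no exception) → 'B' (after the try/except). Output: DVCSB

Answer: DVCSB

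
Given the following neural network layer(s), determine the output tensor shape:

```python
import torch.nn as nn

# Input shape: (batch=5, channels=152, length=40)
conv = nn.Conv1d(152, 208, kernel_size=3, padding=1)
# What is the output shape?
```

Input: (5, 152, 40) -> Output: (5, 208, 40)

Answer: (5, 208, 40)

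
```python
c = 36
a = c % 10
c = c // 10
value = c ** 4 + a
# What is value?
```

Trace:
`c = 36` → c = 36
`a = c % 10` → a = 6
`c = c // 10` → c = 3
`value = c ** 4 + a` → value = 87
So value = 87

Answer: 87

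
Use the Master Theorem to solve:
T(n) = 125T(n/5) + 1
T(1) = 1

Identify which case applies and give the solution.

a=125, b=5, f(n)=1. log_5(125) = 3. Since c=0 < 3, Case 1 applies: T(n) = Θ(n^log_b(a)) = O(n^3).

Answer: O(n^3) - Case 1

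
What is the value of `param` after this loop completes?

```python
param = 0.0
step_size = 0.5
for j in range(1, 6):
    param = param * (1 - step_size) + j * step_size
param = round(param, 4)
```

Moving average with lr=0.5
`param` takes the values: 0.0 → 0.5 → 1.25 → 2.125 → 3.0625 → 4.03125 → 4.0312

Answer: 4.0312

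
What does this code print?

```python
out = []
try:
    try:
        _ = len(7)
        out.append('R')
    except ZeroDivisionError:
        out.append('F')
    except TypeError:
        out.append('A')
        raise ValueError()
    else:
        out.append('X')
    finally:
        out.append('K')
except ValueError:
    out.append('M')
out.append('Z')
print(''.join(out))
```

Execution trace: 'A' (inner except TypeError) → 'K' (inner finally) → 'M' (outer except ValueError) → 'Z' (after the try/except). Output: AKMZ

Answer: AKMZ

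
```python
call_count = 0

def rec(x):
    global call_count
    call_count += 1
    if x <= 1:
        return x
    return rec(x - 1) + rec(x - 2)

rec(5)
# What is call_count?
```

Calls(x) = 1 + Calls(x-1) + Calls(x-2); Calls(0)=Calls(1)=1. For x=5 this gives 15.

Answer: 15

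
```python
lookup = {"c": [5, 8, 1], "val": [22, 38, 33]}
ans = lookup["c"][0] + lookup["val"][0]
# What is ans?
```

Trace:
`lookup = {"c": [5, 8, 1], "val": [22, 38, 33]}` → lookup = {'c': [5, 8, 1], 'val': [22, 38, 33]}
`ans = lookup["c"][0] + lookup["val"][0]` → ans = 27
So ans = 27

Answer: 27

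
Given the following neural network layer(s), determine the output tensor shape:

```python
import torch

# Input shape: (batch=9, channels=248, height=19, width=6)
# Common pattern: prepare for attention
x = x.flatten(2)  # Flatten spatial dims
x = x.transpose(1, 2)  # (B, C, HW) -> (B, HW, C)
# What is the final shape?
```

Input: (9, 248, 19, 6) -> after flatten(2): (9, 248, 114) -> Output: (9, 114, 248)

Answer: (9, 114, 248)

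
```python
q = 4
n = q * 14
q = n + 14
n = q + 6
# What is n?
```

Trace:
`q = 4` → q = 4
`n = q * 14` → n = 56
`q = n + 14` → q = 70
`n = q + 6` → n = 76
So n = 76

Answer: 76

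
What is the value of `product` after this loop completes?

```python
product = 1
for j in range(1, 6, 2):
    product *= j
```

Product of 1, 3, 5, ... up to 5
`product` takes the values: 1 → 3 → 15

Answer: 15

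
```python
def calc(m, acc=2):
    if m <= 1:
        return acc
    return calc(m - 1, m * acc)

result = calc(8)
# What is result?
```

Accumulator trace (n, acc): (8, 2) -> (7, 16) -> (6, 112) -> (5, 672) -> (4, 3360) -> (3, 13440) -> (2, 40320) -> (1, 80640) -> return 80640

Answer: 80640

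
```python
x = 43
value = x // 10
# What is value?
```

Trace:
`x = 43` → x = 43
`value = x // 10` → value = 4
So value = 4

Answer: 4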